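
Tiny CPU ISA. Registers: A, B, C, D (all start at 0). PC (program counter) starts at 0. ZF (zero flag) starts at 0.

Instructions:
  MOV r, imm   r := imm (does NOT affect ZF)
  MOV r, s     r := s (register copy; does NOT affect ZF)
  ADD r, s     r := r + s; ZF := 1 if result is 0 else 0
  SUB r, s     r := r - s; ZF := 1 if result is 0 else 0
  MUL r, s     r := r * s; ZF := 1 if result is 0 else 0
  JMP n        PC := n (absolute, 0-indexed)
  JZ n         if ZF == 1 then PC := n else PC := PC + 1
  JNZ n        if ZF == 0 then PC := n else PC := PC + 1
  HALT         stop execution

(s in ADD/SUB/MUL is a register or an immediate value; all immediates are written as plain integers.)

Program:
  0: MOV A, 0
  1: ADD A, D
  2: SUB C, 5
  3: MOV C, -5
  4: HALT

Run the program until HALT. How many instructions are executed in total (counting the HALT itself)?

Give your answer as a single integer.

Step 1: PC=0 exec 'MOV A, 0'. After: A=0 B=0 C=0 D=0 ZF=0 PC=1
Step 2: PC=1 exec 'ADD A, D'. After: A=0 B=0 C=0 D=0 ZF=1 PC=2
Step 3: PC=2 exec 'SUB C, 5'. After: A=0 B=0 C=-5 D=0 ZF=0 PC=3
Step 4: PC=3 exec 'MOV C, -5'. After: A=0 B=0 C=-5 D=0 ZF=0 PC=4
Step 5: PC=4 exec 'HALT'. After: A=0 B=0 C=-5 D=0 ZF=0 PC=4 HALTED
Total instructions executed: 5

Answer: 5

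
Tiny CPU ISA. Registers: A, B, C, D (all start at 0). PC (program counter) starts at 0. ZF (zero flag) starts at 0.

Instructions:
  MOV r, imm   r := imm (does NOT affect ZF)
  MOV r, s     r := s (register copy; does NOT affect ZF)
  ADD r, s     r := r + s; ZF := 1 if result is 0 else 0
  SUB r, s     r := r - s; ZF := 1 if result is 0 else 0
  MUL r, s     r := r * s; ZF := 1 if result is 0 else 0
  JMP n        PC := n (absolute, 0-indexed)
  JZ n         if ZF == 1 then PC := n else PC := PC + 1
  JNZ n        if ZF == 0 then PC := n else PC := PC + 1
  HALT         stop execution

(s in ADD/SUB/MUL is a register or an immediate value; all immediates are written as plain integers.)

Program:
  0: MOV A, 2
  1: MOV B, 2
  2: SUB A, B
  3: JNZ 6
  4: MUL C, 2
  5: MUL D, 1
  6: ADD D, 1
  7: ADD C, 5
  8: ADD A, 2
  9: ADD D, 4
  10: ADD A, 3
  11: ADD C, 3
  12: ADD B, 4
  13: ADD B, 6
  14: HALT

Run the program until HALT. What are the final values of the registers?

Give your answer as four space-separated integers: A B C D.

Answer: 5 12 8 5

Derivation:
Step 1: PC=0 exec 'MOV A, 2'. After: A=2 B=0 C=0 D=0 ZF=0 PC=1
Step 2: PC=1 exec 'MOV B, 2'. After: A=2 B=2 C=0 D=0 ZF=0 PC=2
Step 3: PC=2 exec 'SUB A, B'. After: A=0 B=2 C=0 D=0 ZF=1 PC=3
Step 4: PC=3 exec 'JNZ 6'. After: A=0 B=2 C=0 D=0 ZF=1 PC=4
Step 5: PC=4 exec 'MUL C, 2'. After: A=0 B=2 C=0 D=0 ZF=1 PC=5
Step 6: PC=5 exec 'MUL D, 1'. After: A=0 B=2 C=0 D=0 ZF=1 PC=6
Step 7: PC=6 exec 'ADD D, 1'. After: A=0 B=2 C=0 D=1 ZF=0 PC=7
Step 8: PC=7 exec 'ADD C, 5'. After: A=0 B=2 C=5 D=1 ZF=0 PC=8
Step 9: PC=8 exec 'ADD A, 2'. After: A=2 B=2 C=5 D=1 ZF=0 PC=9
Step 10: PC=9 exec 'ADD D, 4'. After: A=2 B=2 C=5 D=5 ZF=0 PC=10
Step 11: PC=10 exec 'ADD A, 3'. After: A=5 B=2 C=5 D=5 ZF=0 PC=11
Step 12: PC=11 exec 'ADD C, 3'. After: A=5 B=2 C=8 D=5 ZF=0 PC=12
Step 13: PC=12 exec 'ADD B, 4'. After: A=5 B=6 C=8 D=5 ZF=0 PC=13
Step 14: PC=13 exec 'ADD B, 6'. After: A=5 B=12 C=8 D=5 ZF=0 PC=14
Step 15: PC=14 exec 'HALT'. After: A=5 B=12 C=8 D=5 ZF=0 PC=14 HALTED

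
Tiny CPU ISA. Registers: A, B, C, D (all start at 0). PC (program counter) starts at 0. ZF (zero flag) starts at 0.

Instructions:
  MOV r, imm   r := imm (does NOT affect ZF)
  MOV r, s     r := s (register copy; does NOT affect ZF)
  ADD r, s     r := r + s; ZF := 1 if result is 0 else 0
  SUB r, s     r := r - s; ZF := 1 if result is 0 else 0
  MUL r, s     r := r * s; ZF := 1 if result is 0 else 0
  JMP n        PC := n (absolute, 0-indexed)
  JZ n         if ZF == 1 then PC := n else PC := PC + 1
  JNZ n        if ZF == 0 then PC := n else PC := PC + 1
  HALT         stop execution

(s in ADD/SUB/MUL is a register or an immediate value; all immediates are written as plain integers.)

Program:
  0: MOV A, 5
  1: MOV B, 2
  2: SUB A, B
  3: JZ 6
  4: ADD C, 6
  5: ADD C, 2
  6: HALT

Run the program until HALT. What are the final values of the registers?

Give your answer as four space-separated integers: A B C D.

Answer: 3 2 8 0

Derivation:
Step 1: PC=0 exec 'MOV A, 5'. After: A=5 B=0 C=0 D=0 ZF=0 PC=1
Step 2: PC=1 exec 'MOV B, 2'. After: A=5 B=2 C=0 D=0 ZF=0 PC=2
Step 3: PC=2 exec 'SUB A, B'. After: A=3 B=2 C=0 D=0 ZF=0 PC=3
Step 4: PC=3 exec 'JZ 6'. After: A=3 B=2 C=0 D=0 ZF=0 PC=4
Step 5: PC=4 exec 'ADD C, 6'. After: A=3 B=2 C=6 D=0 ZF=0 PC=5
Step 6: PC=5 exec 'ADD C, 2'. After: A=3 B=2 C=8 D=0 ZF=0 PC=6
Step 7: PC=6 exec 'HALT'. After: A=3 B=2 C=8 D=0 ZF=0 PC=6 HALTED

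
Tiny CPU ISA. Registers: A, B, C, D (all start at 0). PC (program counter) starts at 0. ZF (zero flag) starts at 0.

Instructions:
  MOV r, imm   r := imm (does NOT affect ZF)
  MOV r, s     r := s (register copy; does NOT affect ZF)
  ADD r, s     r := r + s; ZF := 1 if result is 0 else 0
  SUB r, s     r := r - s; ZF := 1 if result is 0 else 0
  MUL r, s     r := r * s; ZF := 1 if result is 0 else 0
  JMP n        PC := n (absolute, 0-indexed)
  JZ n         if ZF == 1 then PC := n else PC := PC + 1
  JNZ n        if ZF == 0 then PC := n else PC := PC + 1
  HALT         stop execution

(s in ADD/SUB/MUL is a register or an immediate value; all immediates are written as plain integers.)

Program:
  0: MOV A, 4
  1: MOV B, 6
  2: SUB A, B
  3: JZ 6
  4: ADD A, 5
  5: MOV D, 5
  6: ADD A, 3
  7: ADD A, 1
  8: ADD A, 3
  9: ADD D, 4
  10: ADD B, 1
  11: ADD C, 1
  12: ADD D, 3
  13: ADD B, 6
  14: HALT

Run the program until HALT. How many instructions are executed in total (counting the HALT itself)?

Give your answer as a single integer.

Answer: 15

Derivation:
Step 1: PC=0 exec 'MOV A, 4'. After: A=4 B=0 C=0 D=0 ZF=0 PC=1
Step 2: PC=1 exec 'MOV B, 6'. After: A=4 B=6 C=0 D=0 ZF=0 PC=2
Step 3: PC=2 exec 'SUB A, B'. After: A=-2 B=6 C=0 D=0 ZF=0 PC=3
Step 4: PC=3 exec 'JZ 6'. After: A=-2 B=6 C=0 D=0 ZF=0 PC=4
Step 5: PC=4 exec 'ADD A, 5'. After: A=3 B=6 C=0 D=0 ZF=0 PC=5
Step 6: PC=5 exec 'MOV D, 5'. After: A=3 B=6 C=0 D=5 ZF=0 PC=6
Step 7: PC=6 exec 'ADD A, 3'. After: A=6 B=6 C=0 D=5 ZF=0 PC=7
Step 8: PC=7 exec 'ADD A, 1'. After: A=7 B=6 C=0 D=5 ZF=0 PC=8
Step 9: PC=8 exec 'ADD A, 3'. After: A=10 B=6 C=0 D=5 ZF=0 PC=9
Step 10: PC=9 exec 'ADD D, 4'. After: A=10 B=6 C=0 D=9 ZF=0 PC=10
Step 11: PC=10 exec 'ADD B, 1'. After: A=10 B=7 C=0 D=9 ZF=0 PC=11
Step 12: PC=11 exec 'ADD C, 1'. After: A=10 B=7 C=1 D=9 ZF=0 PC=12
Step 13: PC=12 exec 'ADD D, 3'. After: A=10 B=7 C=1 D=12 ZF=0 PC=13
Step 14: PC=13 exec 'ADD B, 6'. After: A=10 B=13 C=1 D=12 ZF=0 PC=14
Step 15: PC=14 exec 'HALT'. After: A=10 B=13 C=1 D=12 ZF=0 PC=14 HALTED
Total instructions executed: 15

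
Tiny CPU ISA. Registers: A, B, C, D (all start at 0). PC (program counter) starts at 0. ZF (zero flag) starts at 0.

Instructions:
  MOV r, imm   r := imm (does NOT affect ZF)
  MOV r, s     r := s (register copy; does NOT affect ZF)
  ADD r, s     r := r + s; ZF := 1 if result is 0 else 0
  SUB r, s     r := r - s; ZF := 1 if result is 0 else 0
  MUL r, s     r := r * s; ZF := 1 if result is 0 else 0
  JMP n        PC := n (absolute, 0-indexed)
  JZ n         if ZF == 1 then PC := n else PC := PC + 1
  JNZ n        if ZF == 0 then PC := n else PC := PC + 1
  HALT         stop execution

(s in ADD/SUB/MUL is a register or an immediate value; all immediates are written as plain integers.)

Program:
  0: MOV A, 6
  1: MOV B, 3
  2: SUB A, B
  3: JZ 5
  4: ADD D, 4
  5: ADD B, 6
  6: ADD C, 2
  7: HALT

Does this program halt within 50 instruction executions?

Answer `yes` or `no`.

Answer: yes

Derivation:
Step 1: PC=0 exec 'MOV A, 6'. After: A=6 B=0 C=0 D=0 ZF=0 PC=1
Step 2: PC=1 exec 'MOV B, 3'. After: A=6 B=3 C=0 D=0 ZF=0 PC=2
Step 3: PC=2 exec 'SUB A, B'. After: A=3 B=3 C=0 D=0 ZF=0 PC=3
Step 4: PC=3 exec 'JZ 5'. After: A=3 B=3 C=0 D=0 ZF=0 PC=4
Step 5: PC=4 exec 'ADD D, 4'. After: A=3 B=3 C=0 D=4 ZF=0 PC=5
Step 6: PC=5 exec 'ADD B, 6'. After: A=3 B=9 C=0 D=4 ZF=0 PC=6
Step 7: PC=6 exec 'ADD C, 2'. After: A=3 B=9 C=2 D=4 ZF=0 PC=7
Step 8: PC=7 exec 'HALT'. After: A=3 B=9 C=2 D=4 ZF=0 PC=7 HALTED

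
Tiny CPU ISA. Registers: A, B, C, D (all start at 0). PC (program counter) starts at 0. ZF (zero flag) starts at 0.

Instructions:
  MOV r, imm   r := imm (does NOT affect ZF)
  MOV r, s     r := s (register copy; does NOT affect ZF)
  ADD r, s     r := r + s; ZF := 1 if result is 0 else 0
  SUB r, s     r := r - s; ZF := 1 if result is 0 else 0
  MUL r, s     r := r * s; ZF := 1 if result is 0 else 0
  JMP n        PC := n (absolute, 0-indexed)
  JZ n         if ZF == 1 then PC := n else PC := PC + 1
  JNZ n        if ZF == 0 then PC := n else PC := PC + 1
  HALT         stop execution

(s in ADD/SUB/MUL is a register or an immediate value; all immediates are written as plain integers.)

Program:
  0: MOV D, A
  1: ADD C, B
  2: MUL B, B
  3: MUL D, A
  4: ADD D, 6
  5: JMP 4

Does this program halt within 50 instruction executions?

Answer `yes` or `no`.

Answer: no

Derivation:
Step 1: PC=0 exec 'MOV D, A'. After: A=0 B=0 C=0 D=0 ZF=0 PC=1
Step 2: PC=1 exec 'ADD C, B'. After: A=0 B=0 C=0 D=0 ZF=1 PC=2
Step 3: PC=2 exec 'MUL B, B'. After: A=0 B=0 C=0 D=0 ZF=1 PC=3
Step 4: PC=3 exec 'MUL D, A'. After: A=0 B=0 C=0 D=0 ZF=1 PC=4
Step 5: PC=4 exec 'ADD D, 6'. After: A=0 B=0 C=0 D=6 ZF=0 PC=5
Step 6: PC=5 exec 'JMP 4'. After: A=0 B=0 C=0 D=6 ZF=0 PC=4
Step 7: PC=4 exec 'ADD D, 6'. After: A=0 B=0 C=0 D=12 ZF=0 PC=5
Step 8: PC=5 exec 'JMP 4'. After: A=0 B=0 C=0 D=12 ZF=0 PC=4
Step 9: PC=4 exec 'ADD D, 6'. After: A=0 B=0 C=0 D=18 ZF=0 PC=5
Step 10: PC=5 exec 'JMP 4'. After: A=0 B=0 C=0 D=18 ZF=0 PC=4
Step 11: PC=4 exec 'ADD D, 6'. After: A=0 B=0 C=0 D=24 ZF=0 PC=5
Step 12: PC=5 exec 'JMP 4'. After: A=0 B=0 C=0 D=24 ZF=0 PC=4
Step 13: PC=4 exec 'ADD D, 6'. After: A=0 B=0 C=0 D=30 ZF=0 PC=5
Step 14: PC=5 exec 'JMP 4'. After: A=0 B=0 C=0 D=30 ZF=0 PC=4
Step 15: PC=4 exec 'ADD D, 6'. After: A=0 B=0 C=0 D=36 ZF=0 PC=5
After 50 steps: not halted. PC revisits the same instructions with no path to HALT; will never halt.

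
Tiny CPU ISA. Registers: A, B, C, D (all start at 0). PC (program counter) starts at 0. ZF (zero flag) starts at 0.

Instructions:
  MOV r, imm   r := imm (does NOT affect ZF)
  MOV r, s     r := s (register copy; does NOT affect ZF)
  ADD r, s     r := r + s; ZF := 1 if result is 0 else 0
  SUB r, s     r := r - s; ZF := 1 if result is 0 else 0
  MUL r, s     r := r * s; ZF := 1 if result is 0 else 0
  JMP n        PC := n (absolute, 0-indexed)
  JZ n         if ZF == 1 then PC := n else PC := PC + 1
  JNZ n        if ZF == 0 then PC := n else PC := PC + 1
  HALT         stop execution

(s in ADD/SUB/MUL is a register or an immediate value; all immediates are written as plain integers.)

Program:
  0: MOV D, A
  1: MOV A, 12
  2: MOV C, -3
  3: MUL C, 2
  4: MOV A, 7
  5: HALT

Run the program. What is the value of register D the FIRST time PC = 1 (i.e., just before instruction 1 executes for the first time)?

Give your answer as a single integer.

Step 1: PC=0 exec 'MOV D, A'. After: A=0 B=0 C=0 D=0 ZF=0 PC=1
First time PC=1: D=0

0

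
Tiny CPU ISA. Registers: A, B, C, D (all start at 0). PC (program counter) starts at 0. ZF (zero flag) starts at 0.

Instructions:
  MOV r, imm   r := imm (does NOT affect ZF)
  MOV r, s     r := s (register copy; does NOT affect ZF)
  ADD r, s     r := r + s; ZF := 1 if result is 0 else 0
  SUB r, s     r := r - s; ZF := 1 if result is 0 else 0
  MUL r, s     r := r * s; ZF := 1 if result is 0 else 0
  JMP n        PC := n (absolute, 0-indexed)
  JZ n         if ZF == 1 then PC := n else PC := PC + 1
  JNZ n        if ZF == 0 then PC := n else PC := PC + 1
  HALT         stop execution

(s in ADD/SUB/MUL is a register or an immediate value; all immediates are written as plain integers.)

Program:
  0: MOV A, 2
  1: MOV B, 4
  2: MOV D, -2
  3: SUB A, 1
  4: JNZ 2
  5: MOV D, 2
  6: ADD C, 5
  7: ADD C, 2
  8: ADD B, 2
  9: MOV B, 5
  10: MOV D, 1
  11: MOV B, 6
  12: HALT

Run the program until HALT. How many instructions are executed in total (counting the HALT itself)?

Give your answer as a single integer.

Step 1: PC=0 exec 'MOV A, 2'. After: A=2 B=0 C=0 D=0 ZF=0 PC=1
Step 2: PC=1 exec 'MOV B, 4'. After: A=2 B=4 C=0 D=0 ZF=0 PC=2
Step 3: PC=2 exec 'MOV D, -2'. After: A=2 B=4 C=0 D=-2 ZF=0 PC=3
Step 4: PC=3 exec 'SUB A, 1'. After: A=1 B=4 C=0 D=-2 ZF=0 PC=4
Step 5: PC=4 exec 'JNZ 2'. After: A=1 B=4 C=0 D=-2 ZF=0 PC=2
Step 6: PC=2 exec 'MOV D, -2'. After: A=1 B=4 C=0 D=-2 ZF=0 PC=3
Step 7: PC=3 exec 'SUB A, 1'. After: A=0 B=4 C=0 D=-2 ZF=1 PC=4
Step 8: PC=4 exec 'JNZ 2'. After: A=0 B=4 C=0 D=-2 ZF=1 PC=5
Step 9: PC=5 exec 'MOV D, 2'. After: A=0 B=4 C=0 D=2 ZF=1 PC=6
Step 10: PC=6 exec 'ADD C, 5'. After: A=0 B=4 C=5 D=2 ZF=0 PC=7
Step 11: PC=7 exec 'ADD C, 2'. After: A=0 B=4 C=7 D=2 ZF=0 PC=8
Step 12: PC=8 exec 'ADD B, 2'. After: A=0 B=6 C=7 D=2 ZF=0 PC=9
Step 13: PC=9 exec 'MOV B, 5'. After: A=0 B=5 C=7 D=2 ZF=0 PC=10
Step 14: PC=10 exec 'MOV D, 1'. After: A=0 B=5 C=7 D=1 ZF=0 PC=11
Step 15: PC=11 exec 'MOV B, 6'. After: A=0 B=6 C=7 D=1 ZF=0 PC=12
Step 16: PC=12 exec 'HALT'. After: A=0 B=6 C=7 D=1 ZF=0 PC=12 HALTED
Total instructions executed: 16

Answer: 16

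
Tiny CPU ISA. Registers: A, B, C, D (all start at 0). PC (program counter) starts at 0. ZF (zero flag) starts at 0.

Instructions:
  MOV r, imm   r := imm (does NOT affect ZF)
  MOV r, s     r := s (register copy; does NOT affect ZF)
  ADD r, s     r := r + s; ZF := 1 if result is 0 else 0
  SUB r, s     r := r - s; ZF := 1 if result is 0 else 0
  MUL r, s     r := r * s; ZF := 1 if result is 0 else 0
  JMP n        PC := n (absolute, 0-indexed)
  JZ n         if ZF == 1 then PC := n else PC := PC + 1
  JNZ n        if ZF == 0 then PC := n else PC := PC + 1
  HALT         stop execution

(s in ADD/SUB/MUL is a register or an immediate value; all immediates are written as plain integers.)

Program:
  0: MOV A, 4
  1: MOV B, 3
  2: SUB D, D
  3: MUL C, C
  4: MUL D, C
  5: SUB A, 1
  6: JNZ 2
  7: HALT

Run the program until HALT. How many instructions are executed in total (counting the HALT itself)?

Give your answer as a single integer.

Step 1: PC=0 exec 'MOV A, 4'. After: A=4 B=0 C=0 D=0 ZF=0 PC=1
Step 2: PC=1 exec 'MOV B, 3'. After: A=4 B=3 C=0 D=0 ZF=0 PC=2
Step 3: PC=2 exec 'SUB D, D'. After: A=4 B=3 C=0 D=0 ZF=1 PC=3
Step 4: PC=3 exec 'MUL C, C'. After: A=4 B=3 C=0 D=0 ZF=1 PC=4
Step 5: PC=4 exec 'MUL D, C'. After: A=4 B=3 C=0 D=0 ZF=1 PC=5
Step 6: PC=5 exec 'SUB A, 1'. After: A=3 B=3 C=0 D=0 ZF=0 PC=6
Step 7: PC=6 exec 'JNZ 2'. After: A=3 B=3 C=0 D=0 ZF=0 PC=2
Step 8: PC=2 exec 'SUB D, D'. After: A=3 B=3 C=0 D=0 ZF=1 PC=3
Step 9: PC=3 exec 'MUL C, C'. After: A=3 B=3 C=0 D=0 ZF=1 PC=4
Step 10: PC=4 exec 'MUL D, C'. After: A=3 B=3 C=0 D=0 ZF=1 PC=5
Step 11: PC=5 exec 'SUB A, 1'. After: A=2 B=3 C=0 D=0 ZF=0 PC=6
Step 12: PC=6 exec 'JNZ 2'. After: A=2 B=3 C=0 D=0 ZF=0 PC=2
Step 13: PC=2 exec 'SUB D, D'. After: A=2 B=3 C=0 D=0 ZF=1 PC=3
Step 14: PC=3 exec 'MUL C, C'. After: A=2 B=3 C=0 D=0 ZF=1 PC=4
Step 15: PC=4 exec 'MUL D, C'. After: A=2 B=3 C=0 D=0 ZF=1 PC=5
Step 16: PC=5 exec 'SUB A, 1'. After: A=1 B=3 C=0 D=0 ZF=0 PC=6
Step 17: PC=6 exec 'JNZ 2'. After: A=1 B=3 C=0 D=0 ZF=0 PC=2
Step 18: PC=2 exec 'SUB D, D'. After: A=1 B=3 C=0 D=0 ZF=1 PC=3
Step 19: PC=3 exec 'MUL C, C'. After: A=1 B=3 C=0 D=0 ZF=1 PC=4
Step 20: PC=4 exec 'MUL D, C'. After: A=1 B=3 C=0 D=0 ZF=1 PC=5
Step 21: PC=5 exec 'SUB A, 1'. After: A=0 B=3 C=0 D=0 ZF=1 PC=6
Step 22: PC=6 exec 'JNZ 2'. After: A=0 B=3 C=0 D=0 ZF=1 PC=7
Step 23: PC=7 exec 'HALT'. After: A=0 B=3 C=0 D=0 ZF=1 PC=7 HALTED
Total instructions executed: 23

Answer: 23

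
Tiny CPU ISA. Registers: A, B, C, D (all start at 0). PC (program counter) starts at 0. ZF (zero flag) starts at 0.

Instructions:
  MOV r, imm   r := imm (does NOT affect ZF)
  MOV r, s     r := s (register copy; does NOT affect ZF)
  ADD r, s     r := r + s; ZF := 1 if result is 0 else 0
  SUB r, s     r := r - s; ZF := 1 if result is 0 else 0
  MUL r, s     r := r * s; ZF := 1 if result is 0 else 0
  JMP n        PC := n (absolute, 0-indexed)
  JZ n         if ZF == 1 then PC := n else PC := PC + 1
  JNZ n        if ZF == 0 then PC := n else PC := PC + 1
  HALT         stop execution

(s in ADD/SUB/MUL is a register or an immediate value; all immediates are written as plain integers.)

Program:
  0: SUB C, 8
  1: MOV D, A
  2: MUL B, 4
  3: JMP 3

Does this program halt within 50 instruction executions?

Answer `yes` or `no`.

Answer: no

Derivation:
Step 1: PC=0 exec 'SUB C, 8'. After: A=0 B=0 C=-8 D=0 ZF=0 PC=1
Step 2: PC=1 exec 'MOV D, A'. After: A=0 B=0 C=-8 D=0 ZF=0 PC=2
Step 3: PC=2 exec 'MUL B, 4'. After: A=0 B=0 C=-8 D=0 ZF=1 PC=3
Step 4: PC=3 exec 'JMP 3'. After: A=0 B=0 C=-8 D=0 ZF=1 PC=3
State after step 4 equals state after step 3: the program is in a cycle of length 1 and will never halt.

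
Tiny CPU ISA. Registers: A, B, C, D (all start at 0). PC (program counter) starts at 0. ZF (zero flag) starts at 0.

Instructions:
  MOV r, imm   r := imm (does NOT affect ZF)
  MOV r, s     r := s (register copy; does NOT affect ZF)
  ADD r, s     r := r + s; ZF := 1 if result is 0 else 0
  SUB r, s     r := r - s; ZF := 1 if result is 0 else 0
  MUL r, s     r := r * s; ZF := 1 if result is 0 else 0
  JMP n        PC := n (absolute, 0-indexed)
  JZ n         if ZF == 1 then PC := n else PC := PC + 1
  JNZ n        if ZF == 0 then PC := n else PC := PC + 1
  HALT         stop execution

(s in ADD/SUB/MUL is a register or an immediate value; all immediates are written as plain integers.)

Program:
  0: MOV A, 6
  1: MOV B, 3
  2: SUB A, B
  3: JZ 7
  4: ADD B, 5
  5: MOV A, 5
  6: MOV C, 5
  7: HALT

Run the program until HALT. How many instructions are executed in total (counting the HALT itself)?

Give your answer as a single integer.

Answer: 8

Derivation:
Step 1: PC=0 exec 'MOV A, 6'. After: A=6 B=0 C=0 D=0 ZF=0 PC=1
Step 2: PC=1 exec 'MOV B, 3'. After: A=6 B=3 C=0 D=0 ZF=0 PC=2
Step 3: PC=2 exec 'SUB A, B'. After: A=3 B=3 C=0 D=0 ZF=0 PC=3
Step 4: PC=3 exec 'JZ 7'. After: A=3 B=3 C=0 D=0 ZF=0 PC=4
Step 5: PC=4 exec 'ADD B, 5'. After: A=3 B=8 C=0 D=0 ZF=0 PC=5
Step 6: PC=5 exec 'MOV A, 5'. After: A=5 B=8 C=0 D=0 ZF=0 PC=6
Step 7: PC=6 exec 'MOV C, 5'. After: A=5 B=8 C=5 D=0 ZF=0 PC=7
Step 8: PC=7 exec 'HALT'. After: A=5 B=8 C=5 D=0 ZF=0 PC=7 HALTED
Total instructions executed: 8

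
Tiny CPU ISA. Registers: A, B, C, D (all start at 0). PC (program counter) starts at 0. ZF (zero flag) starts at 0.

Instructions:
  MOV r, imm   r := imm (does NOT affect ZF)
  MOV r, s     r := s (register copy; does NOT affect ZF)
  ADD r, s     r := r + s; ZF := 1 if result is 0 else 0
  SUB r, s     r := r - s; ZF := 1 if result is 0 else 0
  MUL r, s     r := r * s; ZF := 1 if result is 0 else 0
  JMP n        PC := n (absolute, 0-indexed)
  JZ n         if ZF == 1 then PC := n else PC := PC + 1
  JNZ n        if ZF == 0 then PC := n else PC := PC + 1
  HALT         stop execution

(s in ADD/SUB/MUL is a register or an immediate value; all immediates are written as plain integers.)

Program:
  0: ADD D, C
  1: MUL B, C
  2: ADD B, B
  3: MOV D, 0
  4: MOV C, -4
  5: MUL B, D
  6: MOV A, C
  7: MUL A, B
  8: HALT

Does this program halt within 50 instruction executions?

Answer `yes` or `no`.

Answer: yes

Derivation:
Step 1: PC=0 exec 'ADD D, C'. After: A=0 B=0 C=0 D=0 ZF=1 PC=1
Step 2: PC=1 exec 'MUL B, C'. After: A=0 B=0 C=0 D=0 ZF=1 PC=2
Step 3: PC=2 exec 'ADD B, B'. After: A=0 B=0 C=0 D=0 ZF=1 PC=3
Step 4: PC=3 exec 'MOV D, 0'. After: A=0 B=0 C=0 D=0 ZF=1 PC=4
Step 5: PC=4 exec 'MOV C, -4'. After: A=0 B=0 C=-4 D=0 ZF=1 PC=5
Step 6: PC=5 exec 'MUL B, D'. After: A=0 B=0 C=-4 D=0 ZF=1 PC=6
Step 7: PC=6 exec 'MOV A, C'. After: A=-4 B=0 C=-4 D=0 ZF=1 PC=7
Step 8: PC=7 exec 'MUL A, B'. After: A=0 B=0 C=-4 D=0 ZF=1 PC=8
Step 9: PC=8 exec 'HALT'. After: A=0 B=0 C=-4 D=0 ZF=1 PC=8 HALTED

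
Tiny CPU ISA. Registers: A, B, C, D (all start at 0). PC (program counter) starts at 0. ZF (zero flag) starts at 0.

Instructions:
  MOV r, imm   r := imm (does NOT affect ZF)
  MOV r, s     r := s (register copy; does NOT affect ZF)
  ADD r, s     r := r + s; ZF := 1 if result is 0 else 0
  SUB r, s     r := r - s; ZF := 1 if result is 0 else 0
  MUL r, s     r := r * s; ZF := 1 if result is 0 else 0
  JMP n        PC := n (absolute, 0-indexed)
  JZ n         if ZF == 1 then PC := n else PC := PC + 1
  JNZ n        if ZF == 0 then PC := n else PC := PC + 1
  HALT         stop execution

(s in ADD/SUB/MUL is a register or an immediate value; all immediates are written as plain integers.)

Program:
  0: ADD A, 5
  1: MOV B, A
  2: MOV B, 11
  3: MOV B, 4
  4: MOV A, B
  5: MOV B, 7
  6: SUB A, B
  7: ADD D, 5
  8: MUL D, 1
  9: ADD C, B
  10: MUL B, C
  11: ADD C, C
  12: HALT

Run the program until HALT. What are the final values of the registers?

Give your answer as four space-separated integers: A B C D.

Answer: -3 49 14 5

Derivation:
Step 1: PC=0 exec 'ADD A, 5'. After: A=5 B=0 C=0 D=0 ZF=0 PC=1
Step 2: PC=1 exec 'MOV B, A'. After: A=5 B=5 C=0 D=0 ZF=0 PC=2
Step 3: PC=2 exec 'MOV B, 11'. After: A=5 B=11 C=0 D=0 ZF=0 PC=3
Step 4: PC=3 exec 'MOV B, 4'. After: A=5 B=4 C=0 D=0 ZF=0 PC=4
Step 5: PC=4 exec 'MOV A, B'. After: A=4 B=4 C=0 D=0 ZF=0 PC=5
Step 6: PC=5 exec 'MOV B, 7'. After: A=4 B=7 C=0 D=0 ZF=0 PC=6
Step 7: PC=6 exec 'SUB A, B'. After: A=-3 B=7 C=0 D=0 ZF=0 PC=7
Step 8: PC=7 exec 'ADD D, 5'. After: A=-3 B=7 C=0 D=5 ZF=0 PC=8
Step 9: PC=8 exec 'MUL D, 1'. After: A=-3 B=7 C=0 D=5 ZF=0 PC=9
Step 10: PC=9 exec 'ADD C, B'. After: A=-3 B=7 C=7 D=5 ZF=0 PC=10
Step 11: PC=10 exec 'MUL B, C'. After: A=-3 B=49 C=7 D=5 ZF=0 PC=11
Step 12: PC=11 exec 'ADD C, C'. After: A=-3 B=49 C=14 D=5 ZF=0 PC=12
Step 13: PC=12 exec 'HALT'. After: A=-3 B=49 C=14 D=5 ZF=0 PC=12 HALTED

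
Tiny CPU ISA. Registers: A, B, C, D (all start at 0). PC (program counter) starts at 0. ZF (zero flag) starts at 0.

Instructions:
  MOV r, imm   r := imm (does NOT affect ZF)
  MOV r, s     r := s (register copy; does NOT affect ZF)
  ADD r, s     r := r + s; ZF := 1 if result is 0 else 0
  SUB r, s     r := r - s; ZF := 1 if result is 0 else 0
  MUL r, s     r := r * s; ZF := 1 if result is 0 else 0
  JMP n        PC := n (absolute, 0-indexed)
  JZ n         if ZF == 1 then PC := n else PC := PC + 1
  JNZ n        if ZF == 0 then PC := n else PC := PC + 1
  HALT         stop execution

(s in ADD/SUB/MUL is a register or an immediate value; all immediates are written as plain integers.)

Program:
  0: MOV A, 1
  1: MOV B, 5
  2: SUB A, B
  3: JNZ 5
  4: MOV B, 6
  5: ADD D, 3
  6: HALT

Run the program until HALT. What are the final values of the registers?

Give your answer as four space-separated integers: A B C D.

Step 1: PC=0 exec 'MOV A, 1'. After: A=1 B=0 C=0 D=0 ZF=0 PC=1
Step 2: PC=1 exec 'MOV B, 5'. After: A=1 B=5 C=0 D=0 ZF=0 PC=2
Step 3: PC=2 exec 'SUB A, B'. After: A=-4 B=5 C=0 D=0 ZF=0 PC=3
Step 4: PC=3 exec 'JNZ 5'. After: A=-4 B=5 C=0 D=0 ZF=0 PC=5
Step 5: PC=5 exec 'ADD D, 3'. After: A=-4 B=5 C=0 D=3 ZF=0 PC=6
Step 6: PC=6 exec 'HALT'. After: A=-4 B=5 C=0 D=3 ZF=0 PC=6 HALTED

Answer: -4 5 0 3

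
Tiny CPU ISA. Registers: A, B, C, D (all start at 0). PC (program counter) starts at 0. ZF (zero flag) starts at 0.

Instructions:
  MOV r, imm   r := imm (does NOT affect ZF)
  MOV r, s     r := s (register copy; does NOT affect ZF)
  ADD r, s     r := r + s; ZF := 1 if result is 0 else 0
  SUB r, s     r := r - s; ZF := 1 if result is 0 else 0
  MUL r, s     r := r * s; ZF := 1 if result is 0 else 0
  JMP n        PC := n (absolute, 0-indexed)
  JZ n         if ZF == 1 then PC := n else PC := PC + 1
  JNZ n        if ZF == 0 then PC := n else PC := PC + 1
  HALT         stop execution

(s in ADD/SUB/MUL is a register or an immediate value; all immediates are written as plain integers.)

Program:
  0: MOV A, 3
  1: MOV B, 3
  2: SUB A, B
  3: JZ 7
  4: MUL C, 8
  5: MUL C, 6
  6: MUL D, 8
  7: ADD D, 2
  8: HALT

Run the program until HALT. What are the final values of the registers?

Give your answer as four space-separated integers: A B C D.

Answer: 0 3 0 2

Derivation:
Step 1: PC=0 exec 'MOV A, 3'. After: A=3 B=0 C=0 D=0 ZF=0 PC=1
Step 2: PC=1 exec 'MOV B, 3'. After: A=3 B=3 C=0 D=0 ZF=0 PC=2
Step 3: PC=2 exec 'SUB A, B'. After: A=0 B=3 C=0 D=0 ZF=1 PC=3
Step 4: PC=3 exec 'JZ 7'. After: A=0 B=3 C=0 D=0 ZF=1 PC=7
Step 5: PC=7 exec 'ADD D, 2'. After: A=0 B=3 C=0 D=2 ZF=0 PC=8
Step 6: PC=8 exec 'HALT'. After: A=0 B=3 C=0 D=2 ZF=0 PC=8 HALTED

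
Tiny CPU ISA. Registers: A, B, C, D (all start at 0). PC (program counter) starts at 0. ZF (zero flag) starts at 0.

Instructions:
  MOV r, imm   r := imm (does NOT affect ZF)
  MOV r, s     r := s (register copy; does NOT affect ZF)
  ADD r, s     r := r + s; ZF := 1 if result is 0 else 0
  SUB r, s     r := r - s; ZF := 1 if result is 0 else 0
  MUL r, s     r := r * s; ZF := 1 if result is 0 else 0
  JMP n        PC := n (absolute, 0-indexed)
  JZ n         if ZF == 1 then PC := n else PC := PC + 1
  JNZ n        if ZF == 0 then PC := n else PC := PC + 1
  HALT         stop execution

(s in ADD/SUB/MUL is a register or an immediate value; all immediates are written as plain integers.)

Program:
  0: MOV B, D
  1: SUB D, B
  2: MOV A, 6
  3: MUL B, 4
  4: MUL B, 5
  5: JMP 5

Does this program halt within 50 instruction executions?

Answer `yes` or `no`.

Step 1: PC=0 exec 'MOV B, D'. After: A=0 B=0 C=0 D=0 ZF=0 PC=1
Step 2: PC=1 exec 'SUB D, B'. After: A=0 B=0 C=0 D=0 ZF=1 PC=2
Step 3: PC=2 exec 'MOV A, 6'. After: A=6 B=0 C=0 D=0 ZF=1 PC=3
Step 4: PC=3 exec 'MUL B, 4'. After: A=6 B=0 C=0 D=0 ZF=1 PC=4
Step 5: PC=4 exec 'MUL B, 5'. After: A=6 B=0 C=0 D=0 ZF=1 PC=5
Step 6: PC=5 exec 'JMP 5'. After: A=6 B=0 C=0 D=0 ZF=1 PC=5
State after step 6 equals state after step 5: the program is in a cycle of length 1 and will never halt.

Answer: no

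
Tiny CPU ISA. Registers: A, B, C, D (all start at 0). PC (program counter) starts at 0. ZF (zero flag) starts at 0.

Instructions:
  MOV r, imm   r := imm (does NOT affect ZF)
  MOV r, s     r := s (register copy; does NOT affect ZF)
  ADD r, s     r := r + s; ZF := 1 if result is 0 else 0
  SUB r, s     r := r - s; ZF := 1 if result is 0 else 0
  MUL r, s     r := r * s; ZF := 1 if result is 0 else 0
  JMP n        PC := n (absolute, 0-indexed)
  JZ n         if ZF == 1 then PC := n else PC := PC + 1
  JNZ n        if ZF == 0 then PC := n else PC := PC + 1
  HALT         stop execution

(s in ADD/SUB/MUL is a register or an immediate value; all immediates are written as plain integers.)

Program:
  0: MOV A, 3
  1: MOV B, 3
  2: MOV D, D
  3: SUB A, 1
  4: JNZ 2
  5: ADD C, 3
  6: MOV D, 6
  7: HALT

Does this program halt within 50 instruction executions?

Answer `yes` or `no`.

Step 1: PC=0 exec 'MOV A, 3'. After: A=3 B=0 C=0 D=0 ZF=0 PC=1
Step 2: PC=1 exec 'MOV B, 3'. After: A=3 B=3 C=0 D=0 ZF=0 PC=2
Step 3: PC=2 exec 'MOV D, D'. After: A=3 B=3 C=0 D=0 ZF=0 PC=3
Step 4: PC=3 exec 'SUB A, 1'. After: A=2 B=3 C=0 D=0 ZF=0 PC=4
Step 5: PC=4 exec 'JNZ 2'. After: A=2 B=3 C=0 D=0 ZF=0 PC=2
Step 6: PC=2 exec 'MOV D, D'. After: A=2 B=3 C=0 D=0 ZF=0 PC=3
Step 7: PC=3 exec 'SUB A, 1'. After: A=1 B=3 C=0 D=0 ZF=0 PC=4
Step 8: PC=4 exec 'JNZ 2'. After: A=1 B=3 C=0 D=0 ZF=0 PC=2
Step 9: PC=2 exec 'MOV D, D'. After: A=1 B=3 C=0 D=0 ZF=0 PC=3
Step 10: PC=3 exec 'SUB A, 1'. After: A=0 B=3 C=0 D=0 ZF=1 PC=4
Step 11: PC=4 exec 'JNZ 2'. After: A=0 B=3 C=0 D=0 ZF=1 PC=5
Step 12: PC=5 exec 'ADD C, 3'. After: A=0 B=3 C=3 D=0 ZF=0 PC=6
Step 13: PC=6 exec 'MOV D, 6'. After: A=0 B=3 C=3 D=6 ZF=0 PC=7
Step 14: PC=7 exec 'HALT'. After: A=0 B=3 C=3 D=6 ZF=0 PC=7 HALTED

Answer: yes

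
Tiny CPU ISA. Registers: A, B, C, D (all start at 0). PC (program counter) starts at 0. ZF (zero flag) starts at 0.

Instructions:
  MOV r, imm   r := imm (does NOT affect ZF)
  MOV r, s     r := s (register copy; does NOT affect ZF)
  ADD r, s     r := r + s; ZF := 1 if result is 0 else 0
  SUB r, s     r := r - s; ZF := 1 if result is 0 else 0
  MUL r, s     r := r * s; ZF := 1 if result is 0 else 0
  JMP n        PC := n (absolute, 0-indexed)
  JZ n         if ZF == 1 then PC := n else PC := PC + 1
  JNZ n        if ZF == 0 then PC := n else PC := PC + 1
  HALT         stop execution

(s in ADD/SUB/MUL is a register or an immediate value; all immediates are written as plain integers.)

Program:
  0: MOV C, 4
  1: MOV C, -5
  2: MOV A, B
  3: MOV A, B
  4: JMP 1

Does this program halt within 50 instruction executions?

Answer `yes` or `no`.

Answer: no

Derivation:
Step 1: PC=0 exec 'MOV C, 4'. After: A=0 B=0 C=4 D=0 ZF=0 PC=1
Step 2: PC=1 exec 'MOV C, -5'. After: A=0 B=0 C=-5 D=0 ZF=0 PC=2
Step 3: PC=2 exec 'MOV A, B'. After: A=0 B=0 C=-5 D=0 ZF=0 PC=3
Step 4: PC=3 exec 'MOV A, B'. After: A=0 B=0 C=-5 D=0 ZF=0 PC=4
Step 5: PC=4 exec 'JMP 1'. After: A=0 B=0 C=-5 D=0 ZF=0 PC=1
Step 6: PC=1 exec 'MOV C, -5'. After: A=0 B=0 C=-5 D=0 ZF=0 PC=2
State after step 6 equals state after step 2: the program is in a cycle of length 4 and will never halt.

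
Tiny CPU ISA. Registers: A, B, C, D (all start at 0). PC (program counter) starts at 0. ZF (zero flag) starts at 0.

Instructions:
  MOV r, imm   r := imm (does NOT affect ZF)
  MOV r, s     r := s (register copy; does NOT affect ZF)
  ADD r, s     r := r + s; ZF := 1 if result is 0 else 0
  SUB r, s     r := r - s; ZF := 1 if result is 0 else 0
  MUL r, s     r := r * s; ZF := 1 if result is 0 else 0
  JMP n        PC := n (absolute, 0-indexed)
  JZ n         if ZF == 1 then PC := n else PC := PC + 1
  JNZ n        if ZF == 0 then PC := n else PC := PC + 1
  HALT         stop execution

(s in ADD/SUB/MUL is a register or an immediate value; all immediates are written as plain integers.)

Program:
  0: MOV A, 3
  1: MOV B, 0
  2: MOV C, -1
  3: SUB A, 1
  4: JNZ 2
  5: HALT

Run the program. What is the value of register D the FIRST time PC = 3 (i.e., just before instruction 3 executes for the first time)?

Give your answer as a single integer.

Step 1: PC=0 exec 'MOV A, 3'. After: A=3 B=0 C=0 D=0 ZF=0 PC=1
Step 2: PC=1 exec 'MOV B, 0'. After: A=3 B=0 C=0 D=0 ZF=0 PC=2
Step 3: PC=2 exec 'MOV C, -1'. After: A=3 B=0 C=-1 D=0 ZF=0 PC=3
First time PC=3: D=0

0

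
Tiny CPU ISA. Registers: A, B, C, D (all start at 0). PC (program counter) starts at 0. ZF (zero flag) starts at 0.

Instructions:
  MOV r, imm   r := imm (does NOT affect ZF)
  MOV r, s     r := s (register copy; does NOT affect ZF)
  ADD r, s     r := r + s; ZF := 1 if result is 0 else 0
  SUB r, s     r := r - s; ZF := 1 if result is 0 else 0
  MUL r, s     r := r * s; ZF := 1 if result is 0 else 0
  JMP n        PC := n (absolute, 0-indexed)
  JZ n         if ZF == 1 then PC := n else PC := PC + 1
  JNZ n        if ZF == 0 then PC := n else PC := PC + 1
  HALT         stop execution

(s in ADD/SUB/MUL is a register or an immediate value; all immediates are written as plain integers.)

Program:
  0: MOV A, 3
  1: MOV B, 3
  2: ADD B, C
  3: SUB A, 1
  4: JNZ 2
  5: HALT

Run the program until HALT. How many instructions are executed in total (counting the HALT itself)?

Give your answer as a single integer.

Answer: 12

Derivation:
Step 1: PC=0 exec 'MOV A, 3'. After: A=3 B=0 C=0 D=0 ZF=0 PC=1
Step 2: PC=1 exec 'MOV B, 3'. After: A=3 B=3 C=0 D=0 ZF=0 PC=2
Step 3: PC=2 exec 'ADD B, C'. After: A=3 B=3 C=0 D=0 ZF=0 PC=3
Step 4: PC=3 exec 'SUB A, 1'. After: A=2 B=3 C=0 D=0 ZF=0 PC=4
Step 5: PC=4 exec 'JNZ 2'. After: A=2 B=3 C=0 D=0 ZF=0 PC=2
Step 6: PC=2 exec 'ADD B, C'. After: A=2 B=3 C=0 D=0 ZF=0 PC=3
Step 7: PC=3 exec 'SUB A, 1'. After: A=1 B=3 C=0 D=0 ZF=0 PC=4
Step 8: PC=4 exec 'JNZ 2'. After: A=1 B=3 C=0 D=0 ZF=0 PC=2
Step 9: PC=2 exec 'ADD B, C'. After: A=1 B=3 C=0 D=0 ZF=0 PC=3
Step 10: PC=3 exec 'SUB A, 1'. After: A=0 B=3 C=0 D=0 ZF=1 PC=4
Step 11: PC=4 exec 'JNZ 2'. After: A=0 B=3 C=0 D=0 ZF=1 PC=5
Step 12: PC=5 exec 'HALT'. After: A=0 B=3 C=0 D=0 ZF=1 PC=5 HALTED
Total instructions executed: 12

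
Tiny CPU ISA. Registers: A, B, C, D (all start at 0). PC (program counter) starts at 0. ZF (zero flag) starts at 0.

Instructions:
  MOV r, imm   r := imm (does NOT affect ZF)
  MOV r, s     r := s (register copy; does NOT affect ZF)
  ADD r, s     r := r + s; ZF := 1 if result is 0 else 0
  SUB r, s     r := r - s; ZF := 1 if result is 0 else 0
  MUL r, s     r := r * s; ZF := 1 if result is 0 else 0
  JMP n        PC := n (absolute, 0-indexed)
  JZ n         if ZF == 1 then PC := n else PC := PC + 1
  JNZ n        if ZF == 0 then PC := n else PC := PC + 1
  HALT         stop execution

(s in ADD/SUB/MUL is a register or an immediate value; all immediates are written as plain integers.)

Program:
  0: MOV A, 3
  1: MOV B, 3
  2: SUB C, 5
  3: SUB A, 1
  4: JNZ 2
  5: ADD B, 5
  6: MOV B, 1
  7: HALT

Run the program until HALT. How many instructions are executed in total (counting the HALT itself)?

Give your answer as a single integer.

Answer: 14

Derivation:
Step 1: PC=0 exec 'MOV A, 3'. After: A=3 B=0 C=0 D=0 ZF=0 PC=1
Step 2: PC=1 exec 'MOV B, 3'. After: A=3 B=3 C=0 D=0 ZF=0 PC=2
Step 3: PC=2 exec 'SUB C, 5'. After: A=3 B=3 C=-5 D=0 ZF=0 PC=3
Step 4: PC=3 exec 'SUB A, 1'. After: A=2 B=3 C=-5 D=0 ZF=0 PC=4
Step 5: PC=4 exec 'JNZ 2'. After: A=2 B=3 C=-5 D=0 ZF=0 PC=2
Step 6: PC=2 exec 'SUB C, 5'. After: A=2 B=3 C=-10 D=0 ZF=0 PC=3
Step 7: PC=3 exec 'SUB A, 1'. After: A=1 B=3 C=-10 D=0 ZF=0 PC=4
Step 8: PC=4 exec 'JNZ 2'. After: A=1 B=3 C=-10 D=0 ZF=0 PC=2
Step 9: PC=2 exec 'SUB C, 5'. After: A=1 B=3 C=-15 D=0 ZF=0 PC=3
Step 10: PC=3 exec 'SUB A, 1'. After: A=0 B=3 C=-15 D=0 ZF=1 PC=4
Step 11: PC=4 exec 'JNZ 2'. After: A=0 B=3 C=-15 D=0 ZF=1 PC=5
Step 12: PC=5 exec 'ADD B, 5'. After: A=0 B=8 C=-15 D=0 ZF=0 PC=6
Step 13: PC=6 exec 'MOV B, 1'. After: A=0 B=1 C=-15 D=0 ZF=0 PC=7
Step 14: PC=7 exec 'HALT'. After: A=0 B=1 C=-15 D=0 ZF=0 PC=7 HALTED
Total instructions executed: 14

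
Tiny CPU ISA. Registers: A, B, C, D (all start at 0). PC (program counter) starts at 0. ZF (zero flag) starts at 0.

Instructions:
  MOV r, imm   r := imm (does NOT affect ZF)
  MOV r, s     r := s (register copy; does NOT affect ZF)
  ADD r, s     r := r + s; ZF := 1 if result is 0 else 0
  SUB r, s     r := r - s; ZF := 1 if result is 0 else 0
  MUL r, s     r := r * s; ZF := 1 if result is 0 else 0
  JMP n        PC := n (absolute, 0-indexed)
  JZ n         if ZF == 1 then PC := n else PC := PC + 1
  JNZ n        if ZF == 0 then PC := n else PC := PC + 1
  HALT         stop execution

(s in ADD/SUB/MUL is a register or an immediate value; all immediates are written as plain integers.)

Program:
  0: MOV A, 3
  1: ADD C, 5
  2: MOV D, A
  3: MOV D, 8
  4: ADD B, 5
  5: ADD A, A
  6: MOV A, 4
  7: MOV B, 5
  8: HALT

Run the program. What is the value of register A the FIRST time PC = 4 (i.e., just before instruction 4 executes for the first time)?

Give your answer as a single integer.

Step 1: PC=0 exec 'MOV A, 3'. After: A=3 B=0 C=0 D=0 ZF=0 PC=1
Step 2: PC=1 exec 'ADD C, 5'. After: A=3 B=0 C=5 D=0 ZF=0 PC=2
Step 3: PC=2 exec 'MOV D, A'. After: A=3 B=0 C=5 D=3 ZF=0 PC=3
Step 4: PC=3 exec 'MOV D, 8'. After: A=3 B=0 C=5 D=8 ZF=0 PC=4
First time PC=4: A=3

3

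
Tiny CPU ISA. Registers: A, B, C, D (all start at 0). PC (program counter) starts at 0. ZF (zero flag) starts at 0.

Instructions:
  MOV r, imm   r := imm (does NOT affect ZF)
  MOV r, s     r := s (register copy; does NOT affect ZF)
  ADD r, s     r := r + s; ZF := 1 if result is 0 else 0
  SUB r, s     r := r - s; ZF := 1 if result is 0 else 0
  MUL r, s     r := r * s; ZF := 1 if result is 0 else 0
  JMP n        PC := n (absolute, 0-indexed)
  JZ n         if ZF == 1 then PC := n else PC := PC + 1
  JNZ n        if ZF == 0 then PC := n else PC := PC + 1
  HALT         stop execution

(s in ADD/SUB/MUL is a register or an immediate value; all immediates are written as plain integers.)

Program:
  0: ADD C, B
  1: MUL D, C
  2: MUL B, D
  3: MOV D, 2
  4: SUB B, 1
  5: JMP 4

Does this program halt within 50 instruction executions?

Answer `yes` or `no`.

Step 1: PC=0 exec 'ADD C, B'. After: A=0 B=0 C=0 D=0 ZF=1 PC=1
Step 2: PC=1 exec 'MUL D, C'. After: A=0 B=0 C=0 D=0 ZF=1 PC=2
Step 3: PC=2 exec 'MUL B, D'. After: A=0 B=0 C=0 D=0 ZF=1 PC=3
Step 4: PC=3 exec 'MOV D, 2'. After: A=0 B=0 C=0 D=2 ZF=1 PC=4
Step 5: PC=4 exec 'SUB B, 1'. After: A=0 B=-1 C=0 D=2 ZF=0 PC=5
Step 6: PC=5 exec 'JMP 4'. After: A=0 B=-1 C=0 D=2 ZF=0 PC=4
Step 7: PC=4 exec 'SUB B, 1'. After: A=0 B=-2 C=0 D=2 ZF=0 PC=5
Step 8: PC=5 exec 'JMP 4'. After: A=0 B=-2 C=0 D=2 ZF=0 PC=4
Step 9: PC=4 exec 'SUB B, 1'. After: A=0 B=-3 C=0 D=2 ZF=0 PC=5
Step 10: PC=5 exec 'JMP 4'. After: A=0 B=-3 C=0 D=2 ZF=0 PC=4
Step 11: PC=4 exec 'SUB B, 1'. After: A=0 B=-4 C=0 D=2 ZF=0 PC=5
Step 12: PC=5 exec 'JMP 4'. After: A=0 B=-4 C=0 D=2 ZF=0 PC=4
Step 13: PC=4 exec 'SUB B, 1'. After: A=0 B=-5 C=0 D=2 ZF=0 PC=5
Step 14: PC=5 exec 'JMP 4'. After: A=0 B=-5 C=0 D=2 ZF=0 PC=4
Step 15: PC=4 exec 'SUB B, 1'. After: A=0 B=-6 C=0 D=2 ZF=0 PC=5
After 50 steps: not halted. PC revisits the same instructions with no path to HALT; will never halt.

Answer: no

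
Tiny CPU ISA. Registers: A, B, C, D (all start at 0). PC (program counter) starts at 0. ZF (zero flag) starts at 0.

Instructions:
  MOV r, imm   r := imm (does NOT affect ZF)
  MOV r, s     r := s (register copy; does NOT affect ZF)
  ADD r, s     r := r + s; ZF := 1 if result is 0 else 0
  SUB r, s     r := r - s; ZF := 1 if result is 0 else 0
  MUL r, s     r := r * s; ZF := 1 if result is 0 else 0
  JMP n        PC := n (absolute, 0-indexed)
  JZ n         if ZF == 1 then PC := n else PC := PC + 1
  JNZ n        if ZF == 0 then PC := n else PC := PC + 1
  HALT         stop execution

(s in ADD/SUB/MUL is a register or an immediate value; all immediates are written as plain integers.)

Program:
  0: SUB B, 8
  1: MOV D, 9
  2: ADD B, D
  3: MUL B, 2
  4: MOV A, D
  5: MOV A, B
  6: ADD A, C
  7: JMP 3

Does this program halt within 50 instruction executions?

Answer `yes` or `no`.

Step 1: PC=0 exec 'SUB B, 8'. After: A=0 B=-8 C=0 D=0 ZF=0 PC=1
Step 2: PC=1 exec 'MOV D, 9'. After: A=0 B=-8 C=0 D=9 ZF=0 PC=2
Step 3: PC=2 exec 'ADD B, D'. After: A=0 B=1 C=0 D=9 ZF=0 PC=3
Step 4: PC=3 exec 'MUL B, 2'. After: A=0 B=2 C=0 D=9 ZF=0 PC=4
Step 5: PC=4 exec 'MOV A, D'. After: A=9 B=2 C=0 D=9 ZF=0 PC=5
Step 6: PC=5 exec 'MOV A, B'. After: A=2 B=2 C=0 D=9 ZF=0 PC=6
Step 7: PC=6 exec 'ADD A, C'. After: A=2 B=2 C=0 D=9 ZF=0 PC=7
Step 8: PC=7 exec 'JMP 3'. After: A=2 B=2 C=0 D=9 ZF=0 PC=3
Step 9: PC=3 exec 'MUL B, 2'. After: A=2 B=4 C=0 D=9 ZF=0 PC=4
Step 10: PC=4 exec 'MOV A, D'. After: A=9 B=4 C=0 D=9 ZF=0 PC=5
Step 11: PC=5 exec 'MOV A, B'. After: A=4 B=4 C=0 D=9 ZF=0 PC=6
Step 12: PC=6 exec 'ADD A, C'. After: A=4 B=4 C=0 D=9 ZF=0 PC=7
Step 13: PC=7 exec 'JMP 3'. After: A=4 B=4 C=0 D=9 ZF=0 PC=3
Step 14: PC=3 exec 'MUL B, 2'. After: A=4 B=8 C=0 D=9 ZF=0 PC=4
Step 15: PC=4 exec 'MOV A, D'. After: A=9 B=8 C=0 D=9 ZF=0 PC=5
After 50 steps: not halted. PC revisits the same instructions with no path to HALT; will never halt.

Answer: no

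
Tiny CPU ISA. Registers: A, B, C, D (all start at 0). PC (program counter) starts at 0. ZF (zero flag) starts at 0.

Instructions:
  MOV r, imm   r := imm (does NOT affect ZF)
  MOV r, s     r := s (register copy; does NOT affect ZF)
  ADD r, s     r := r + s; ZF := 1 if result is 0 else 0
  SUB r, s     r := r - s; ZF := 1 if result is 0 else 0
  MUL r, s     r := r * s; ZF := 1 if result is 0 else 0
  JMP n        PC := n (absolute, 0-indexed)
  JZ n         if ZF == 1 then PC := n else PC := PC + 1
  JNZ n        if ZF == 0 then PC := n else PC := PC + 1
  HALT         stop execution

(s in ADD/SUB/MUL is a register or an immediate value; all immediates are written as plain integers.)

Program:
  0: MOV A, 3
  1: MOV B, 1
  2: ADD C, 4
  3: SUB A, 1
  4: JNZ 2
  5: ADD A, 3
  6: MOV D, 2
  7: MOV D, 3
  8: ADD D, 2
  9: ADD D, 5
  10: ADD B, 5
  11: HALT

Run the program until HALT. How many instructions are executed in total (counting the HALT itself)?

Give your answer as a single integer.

Step 1: PC=0 exec 'MOV A, 3'. After: A=3 B=0 C=0 D=0 ZF=0 PC=1
Step 2: PC=1 exec 'MOV B, 1'. After: A=3 B=1 C=0 D=0 ZF=0 PC=2
Step 3: PC=2 exec 'ADD C, 4'. After: A=3 B=1 C=4 D=0 ZF=0 PC=3
Step 4: PC=3 exec 'SUB A, 1'. After: A=2 B=1 C=4 D=0 ZF=0 PC=4
Step 5: PC=4 exec 'JNZ 2'. After: A=2 B=1 C=4 D=0 ZF=0 PC=2
Step 6: PC=2 exec 'ADD C, 4'. After: A=2 B=1 C=8 D=0 ZF=0 PC=3
Step 7: PC=3 exec 'SUB A, 1'. After: A=1 B=1 C=8 D=0 ZF=0 PC=4
Step 8: PC=4 exec 'JNZ 2'. After: A=1 B=1 C=8 D=0 ZF=0 PC=2
Step 9: PC=2 exec 'ADD C, 4'. After: A=1 B=1 C=12 D=0 ZF=0 PC=3
Step 10: PC=3 exec 'SUB A, 1'. After: A=0 B=1 C=12 D=0 ZF=1 PC=4
Step 11: PC=4 exec 'JNZ 2'. After: A=0 B=1 C=12 D=0 ZF=1 PC=5
Step 12: PC=5 exec 'ADD A, 3'. After: A=3 B=1 C=12 D=0 ZF=0 PC=6
Step 13: PC=6 exec 'MOV D, 2'. After: A=3 B=1 C=12 D=2 ZF=0 PC=7
Step 14: PC=7 exec 'MOV D, 3'. After: A=3 B=1 C=12 D=3 ZF=0 PC=8
Step 15: PC=8 exec 'ADD D, 2'. After: A=3 B=1 C=12 D=5 ZF=0 PC=9
Step 16: PC=9 exec 'ADD D, 5'. After: A=3 B=1 C=12 D=10 ZF=0 PC=10
Step 17: PC=10 exec 'ADD B, 5'. After: A=3 B=6 C=12 D=10 ZF=0 PC=11
Step 18: PC=11 exec 'HALT'. After: A=3 B=6 C=12 D=10 ZF=0 PC=11 HALTED
Total instructions executed: 18

Answer: 18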